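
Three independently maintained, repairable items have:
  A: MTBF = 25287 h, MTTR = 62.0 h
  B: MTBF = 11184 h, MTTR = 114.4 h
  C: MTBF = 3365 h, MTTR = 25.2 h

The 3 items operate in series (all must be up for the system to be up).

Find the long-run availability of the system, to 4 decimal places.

0.9801

A(A) = MTBF/(MTBF+MTTR) = 25287/(25287+62.0) = 0.997554
A(B) = MTBF/(MTBF+MTTR) = 11184/(11184+114.4) = 0.989875
A(C) = MTBF/(MTBF+MTTR) = 3365/(3365+25.2) = 0.992567
Series availability: 0.997554 × 0.989875 × 0.992567 = 0.9801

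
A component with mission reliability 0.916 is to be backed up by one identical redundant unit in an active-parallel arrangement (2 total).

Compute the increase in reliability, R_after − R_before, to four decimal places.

R_before = 0.916
R_after = 1 − (1 − 0.916)^2 = 0.9929
ΔR = 0.9929 − 0.916 = 0.0769

0.0769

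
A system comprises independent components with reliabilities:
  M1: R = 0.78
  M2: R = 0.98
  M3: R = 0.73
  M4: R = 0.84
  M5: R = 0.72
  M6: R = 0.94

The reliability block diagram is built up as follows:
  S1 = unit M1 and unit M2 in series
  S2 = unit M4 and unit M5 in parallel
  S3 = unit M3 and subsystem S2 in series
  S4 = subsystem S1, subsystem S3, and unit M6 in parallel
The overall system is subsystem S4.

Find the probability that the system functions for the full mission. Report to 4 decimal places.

Series (M1 and M2): 0.780000 × 0.980000 = 0.764400
Parallel (M4 and M5): 1 − (1 − 0.840000)(1 − 0.720000) = 0.955200
Series (M3 and [0.955200]): 0.730000 × 0.955200 = 0.697296
Parallel ([0.764400], [0.697296], and M6): 1 − (1 − 0.764400)(1 − 0.697296)(1 − 0.940000) = 0.9957

0.9957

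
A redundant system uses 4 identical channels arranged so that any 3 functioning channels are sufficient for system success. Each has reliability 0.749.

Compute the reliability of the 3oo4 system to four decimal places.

0.7366

R = Σ_{i=3}^{4} C(4,i) p^i (1−p)^{4−i} with p = 0.749
C(4,3)·0.749^3·0.251^1 = 0.421871
C(4,4)·0.749^4·0.251^0 = 0.314722
Sum = 0.7366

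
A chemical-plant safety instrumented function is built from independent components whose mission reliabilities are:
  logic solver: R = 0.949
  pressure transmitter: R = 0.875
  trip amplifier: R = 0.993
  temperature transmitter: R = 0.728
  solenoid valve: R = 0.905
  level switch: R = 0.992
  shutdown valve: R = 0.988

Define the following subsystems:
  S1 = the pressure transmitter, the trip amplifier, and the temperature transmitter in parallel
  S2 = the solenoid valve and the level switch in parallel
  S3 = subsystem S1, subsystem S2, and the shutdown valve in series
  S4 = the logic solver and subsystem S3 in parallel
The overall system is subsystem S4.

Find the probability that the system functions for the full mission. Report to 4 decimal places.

Parallel (pressure transmitter, trip amplifier, and temperature transmitter): 1 − (1 − 0.875000)(1 − 0.993000)(1 − 0.728000) = 0.999762
Parallel (solenoid valve and level switch): 1 − (1 − 0.905000)(1 − 0.992000) = 0.999240
Series ([0.999762], [0.999240], and shutdown valve): 0.999762 × 0.999240 × 0.988000 = 0.987014
Parallel (logic solver and [0.987014]): 1 − (1 − 0.949000)(1 − 0.987014) = 0.9993

0.9993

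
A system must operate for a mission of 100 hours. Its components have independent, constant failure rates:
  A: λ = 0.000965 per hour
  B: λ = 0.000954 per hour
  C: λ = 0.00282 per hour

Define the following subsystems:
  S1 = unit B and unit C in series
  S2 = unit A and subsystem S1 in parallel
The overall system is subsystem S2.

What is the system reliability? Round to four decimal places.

R(A) = exp(−0.000965 × 100) = 0.908010
R(B) = exp(−0.000954 × 100) = 0.909009
R(C) = exp(−0.00282 × 100) = 0.754274
Series (B and C): 0.909009 × 0.754274 = 0.685642
Parallel (A and [0.685642]): 1 − (1 − 0.908010)(1 − 0.685642) = 0.9711

0.9711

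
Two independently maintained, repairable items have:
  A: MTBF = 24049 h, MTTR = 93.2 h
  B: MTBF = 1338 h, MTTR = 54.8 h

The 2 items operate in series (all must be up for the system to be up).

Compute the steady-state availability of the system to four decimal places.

0.9569

A(A) = MTBF/(MTBF+MTTR) = 24049/(24049+93.2) = 0.996140
A(B) = MTBF/(MTBF+MTTR) = 1338/(1338+54.8) = 0.960655
Series availability: 0.996140 × 0.960655 = 0.9569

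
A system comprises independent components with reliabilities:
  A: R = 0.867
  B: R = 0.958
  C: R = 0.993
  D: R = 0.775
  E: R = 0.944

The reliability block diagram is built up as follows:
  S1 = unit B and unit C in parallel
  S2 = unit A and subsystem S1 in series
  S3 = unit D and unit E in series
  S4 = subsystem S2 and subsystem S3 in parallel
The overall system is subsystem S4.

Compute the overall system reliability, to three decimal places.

Parallel (B and C): 1 − (1 − 0.95800)(1 − 0.99300) = 0.99971
Series (A and [0.99971]): 0.86700 × 0.99971 = 0.86675
Series (D and E): 0.77500 × 0.94400 = 0.73160
Parallel ([0.86675] and [0.73160]): 1 − (1 − 0.86675)(1 − 0.73160) = 0.964

0.964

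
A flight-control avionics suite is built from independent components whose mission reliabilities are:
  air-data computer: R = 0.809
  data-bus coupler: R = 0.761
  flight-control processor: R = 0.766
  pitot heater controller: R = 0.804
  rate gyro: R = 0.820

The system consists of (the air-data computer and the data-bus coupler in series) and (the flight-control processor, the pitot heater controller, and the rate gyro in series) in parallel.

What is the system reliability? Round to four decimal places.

Series (air-data computer and data-bus coupler): 0.809000 × 0.761000 = 0.615649
Series (flight-control processor, pitot heater controller, and rate gyro): 0.766000 × 0.804000 × 0.820000 = 0.505008
Parallel ([0.615649] and [0.505008]): 1 − (1 − 0.615649)(1 − 0.505008) = 0.8097

0.8097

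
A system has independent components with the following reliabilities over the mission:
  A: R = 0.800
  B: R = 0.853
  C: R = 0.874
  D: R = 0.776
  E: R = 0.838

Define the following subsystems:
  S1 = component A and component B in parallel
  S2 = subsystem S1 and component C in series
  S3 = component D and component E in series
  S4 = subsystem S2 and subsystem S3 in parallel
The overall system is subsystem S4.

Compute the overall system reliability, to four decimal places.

0.9470

Parallel (A and B): 1 − (1 − 0.800000)(1 − 0.853000) = 0.970600
Series ([0.970600] and C): 0.970600 × 0.874000 = 0.848304
Series (D and E): 0.776000 × 0.838000 = 0.650288
Parallel ([0.848304] and [0.650288]): 1 − (1 − 0.848304)(1 − 0.650288) = 0.9470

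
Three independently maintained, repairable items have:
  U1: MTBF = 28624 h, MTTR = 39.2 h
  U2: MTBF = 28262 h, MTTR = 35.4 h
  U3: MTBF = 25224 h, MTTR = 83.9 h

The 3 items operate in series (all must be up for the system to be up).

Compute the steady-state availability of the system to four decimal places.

A(U1) = MTBF/(MTBF+MTTR) = 28624/(28624+39.2) = 0.998632
A(U2) = MTBF/(MTBF+MTTR) = 28262/(28262+35.4) = 0.998749
A(U3) = MTBF/(MTBF+MTTR) = 25224/(25224+83.9) = 0.996685
Series availability: 0.998632 × 0.998749 × 0.996685 = 0.9941

0.9941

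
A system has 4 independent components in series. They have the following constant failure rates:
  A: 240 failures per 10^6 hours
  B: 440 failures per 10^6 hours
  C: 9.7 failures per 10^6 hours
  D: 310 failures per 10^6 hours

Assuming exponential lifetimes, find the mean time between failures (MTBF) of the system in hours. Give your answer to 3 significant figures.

1000

Series of exponential components: λ_sys = Σ λ_i
λ_sys = 0.00024 + 0.00044 + 0.0000097 + 0.00031 = 9.9970e-04 /h
MTBF = 1 / λ_sys = 1000 h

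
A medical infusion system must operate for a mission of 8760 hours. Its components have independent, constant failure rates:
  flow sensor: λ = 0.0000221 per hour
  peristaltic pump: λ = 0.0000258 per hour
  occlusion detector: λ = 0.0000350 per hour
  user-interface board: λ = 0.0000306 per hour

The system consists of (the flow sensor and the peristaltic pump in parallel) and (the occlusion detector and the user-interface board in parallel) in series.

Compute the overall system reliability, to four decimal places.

0.9045

R(flow sensor) = exp(−0.0000221 × 8760) = 0.823991
R(peristaltic pump) = exp(−0.0000258 × 8760) = 0.797712
R(occlusion detector) = exp(−0.0000350 × 8760) = 0.735945
R(user-interface board) = exp(−0.0000306 × 8760) = 0.764865
Parallel (flow sensor and peristaltic pump): 1 − (1 − 0.823991)(1 − 0.797712) = 0.964395
Parallel (occlusion detector and user-interface board): 1 − (1 − 0.735945)(1 − 0.764865) = 0.937911
Series ([0.964395] and [0.937911]): 0.964395 × 0.937911 = 0.9045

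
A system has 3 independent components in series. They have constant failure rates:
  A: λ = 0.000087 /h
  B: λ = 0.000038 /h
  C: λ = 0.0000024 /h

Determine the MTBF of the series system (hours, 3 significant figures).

Series of exponential components: λ_sys = Σ λ_i
λ_sys = 0.000087 + 0.000038 + 0.0000024 = 1.2740e-04 /h
MTBF = 1 / λ_sys = 7850 h

7850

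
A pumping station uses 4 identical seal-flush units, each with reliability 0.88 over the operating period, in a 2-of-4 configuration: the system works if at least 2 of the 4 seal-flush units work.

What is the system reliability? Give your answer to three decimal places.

R = Σ_{i=2}^{4} C(4,i) p^i (1−p)^{4−i} with p = 0.88
C(4,2)·0.88^2·0.12^2 = 0.06691
C(4,3)·0.88^3·0.12^1 = 0.32711
C(4,4)·0.88^4·0.12^0 = 0.59970
Sum = 0.994

0.994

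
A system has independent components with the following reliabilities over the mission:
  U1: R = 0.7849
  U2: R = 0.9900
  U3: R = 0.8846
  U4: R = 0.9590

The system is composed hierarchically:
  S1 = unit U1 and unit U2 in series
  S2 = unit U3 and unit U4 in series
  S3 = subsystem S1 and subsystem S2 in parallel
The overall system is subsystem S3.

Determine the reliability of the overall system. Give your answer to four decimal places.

Series (U1 and U2): 0.784900 × 0.990000 = 0.777051
Series (U3 and U4): 0.884600 × 0.959000 = 0.848331
Parallel ([0.777051] and [0.848331]): 1 − (1 − 0.777051)(1 − 0.848331) = 0.9662

0.9662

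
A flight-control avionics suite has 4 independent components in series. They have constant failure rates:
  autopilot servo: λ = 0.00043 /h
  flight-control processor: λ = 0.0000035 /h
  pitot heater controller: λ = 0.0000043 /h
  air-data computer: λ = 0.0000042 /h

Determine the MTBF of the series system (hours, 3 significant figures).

Series of exponential components: λ_sys = Σ λ_i
λ_sys = 0.00043 + 0.0000035 + 0.0000043 + 0.0000042 = 4.4200e-04 /h
MTBF = 1 / λ_sys = 2260 h

2260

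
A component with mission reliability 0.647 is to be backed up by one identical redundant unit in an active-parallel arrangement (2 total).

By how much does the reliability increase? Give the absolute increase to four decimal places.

R_before = 0.647
R_after = 1 − (1 − 0.647)^2 = 0.8754
ΔR = 0.8754 − 0.647 = 0.2284

0.2284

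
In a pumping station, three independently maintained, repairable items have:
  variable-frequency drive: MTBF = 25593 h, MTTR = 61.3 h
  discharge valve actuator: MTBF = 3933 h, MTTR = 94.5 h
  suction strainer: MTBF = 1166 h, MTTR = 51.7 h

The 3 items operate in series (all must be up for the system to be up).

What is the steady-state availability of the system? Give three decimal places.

0.933

A(variable-frequency drive) = MTBF/(MTBF+MTTR) = 25593/(25593+61.3) = 0.997611
A(discharge valve actuator) = MTBF/(MTBF+MTTR) = 3933/(3933+94.5) = 0.976536
A(suction strainer) = MTBF/(MTBF+MTTR) = 1166/(1166+51.7) = 0.957543
Series availability: 0.997611 × 0.976536 × 0.957543 = 0.933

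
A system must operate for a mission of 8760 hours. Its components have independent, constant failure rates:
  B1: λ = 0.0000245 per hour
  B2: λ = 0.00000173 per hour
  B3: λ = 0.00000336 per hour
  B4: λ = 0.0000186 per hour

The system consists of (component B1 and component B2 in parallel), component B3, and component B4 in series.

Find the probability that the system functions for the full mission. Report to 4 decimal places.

R(B1) = exp(−0.0000245 × 8760) = 0.806848
R(B2) = exp(−0.00000173 × 8760) = 0.984959
R(B3) = exp(−0.00000336 × 8760) = 0.970995
R(B4) = exp(−0.0000186 × 8760) = 0.849646
Parallel (B1 and B2): 1 − (1 − 0.806848)(1 − 0.984959) = 0.997095
Series ([0.997095], B3, and B4): 0.997095 × 0.970995 × 0.849646 = 0.8226

0.8226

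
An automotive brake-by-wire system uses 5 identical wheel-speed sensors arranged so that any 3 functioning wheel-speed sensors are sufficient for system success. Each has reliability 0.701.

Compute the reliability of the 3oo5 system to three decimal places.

R = Σ_{i=3}^{5} C(5,i) p^i (1−p)^{5−i} with p = 0.701
C(5,3)·0.701^3·0.299^2 = 0.30796
C(5,4)·0.701^4·0.299^1 = 0.36101
C(5,5)·0.701^5·0.299^0 = 0.16927
Sum = 0.838

0.838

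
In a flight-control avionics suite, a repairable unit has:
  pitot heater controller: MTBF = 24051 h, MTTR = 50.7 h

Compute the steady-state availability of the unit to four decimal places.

0.9979

A(pitot heater controller) = MTBF/(MTBF+MTTR) = 24051/(24051+50.7) = 0.9979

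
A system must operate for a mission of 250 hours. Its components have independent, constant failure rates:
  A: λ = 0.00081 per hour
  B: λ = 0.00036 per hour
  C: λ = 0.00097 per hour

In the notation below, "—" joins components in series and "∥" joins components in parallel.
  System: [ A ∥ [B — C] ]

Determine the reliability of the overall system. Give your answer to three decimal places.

R(A) = exp(−0.00081 × 250) = 0.81669
R(B) = exp(−0.00036 × 250) = 0.91393
R(C) = exp(−0.00097 × 250) = 0.78466
Series (B and C): 0.91393 × 0.78466 = 0.71712
Parallel (A and [0.71712]): 1 − (1 − 0.81669)(1 − 0.71712) = 0.948

0.948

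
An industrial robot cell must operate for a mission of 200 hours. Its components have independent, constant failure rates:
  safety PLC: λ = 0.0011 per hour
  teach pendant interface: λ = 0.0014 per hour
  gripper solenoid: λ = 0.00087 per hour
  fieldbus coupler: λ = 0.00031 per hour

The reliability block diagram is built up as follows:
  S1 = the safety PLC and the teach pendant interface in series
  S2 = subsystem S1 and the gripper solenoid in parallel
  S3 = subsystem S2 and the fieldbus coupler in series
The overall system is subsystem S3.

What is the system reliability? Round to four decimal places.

R(safety PLC) = exp(−0.0011 × 200) = 0.802519
R(teach pendant interface) = exp(−0.0014 × 200) = 0.755784
R(gripper solenoid) = exp(−0.00087 × 200) = 0.840297
R(fieldbus coupler) = exp(−0.00031 × 200) = 0.939883
Series (safety PLC and teach pendant interface): 0.802519 × 0.755784 = 0.606531
Parallel ([0.606531] and gripper solenoid): 1 − (1 − 0.606531)(1 − 0.840297) = 0.937162
Series ([0.937162] and fieldbus coupler): 0.937162 × 0.939883 = 0.8808

0.8808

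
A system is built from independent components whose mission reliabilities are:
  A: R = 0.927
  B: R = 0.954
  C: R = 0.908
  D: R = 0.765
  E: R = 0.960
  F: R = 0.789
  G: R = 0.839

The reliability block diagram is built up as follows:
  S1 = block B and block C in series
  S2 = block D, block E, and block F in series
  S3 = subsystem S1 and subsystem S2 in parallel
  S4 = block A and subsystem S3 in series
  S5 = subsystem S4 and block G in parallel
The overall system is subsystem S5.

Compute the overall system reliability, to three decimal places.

0.980

Series (B and C): 0.95400 × 0.90800 = 0.86623
Series (D, E, and F): 0.76500 × 0.96000 × 0.78900 = 0.57944
Parallel ([0.86623] and [0.57944]): 1 − (1 − 0.86623)(1 − 0.57944) = 0.94374
Series (A and [0.94374]): 0.92700 × 0.94374 = 0.87485
Parallel ([0.87485] and G): 1 − (1 − 0.87485)(1 − 0.83900) = 0.980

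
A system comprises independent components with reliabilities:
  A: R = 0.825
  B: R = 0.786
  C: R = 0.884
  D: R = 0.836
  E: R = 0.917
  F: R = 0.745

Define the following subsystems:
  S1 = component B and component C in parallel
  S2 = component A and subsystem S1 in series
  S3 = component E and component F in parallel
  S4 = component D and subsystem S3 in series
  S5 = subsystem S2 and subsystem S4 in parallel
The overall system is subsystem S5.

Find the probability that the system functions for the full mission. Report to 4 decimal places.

0.9645

Parallel (B and C): 1 − (1 − 0.786000)(1 − 0.884000) = 0.975176
Series (A and [0.975176]): 0.825000 × 0.975176 = 0.804520
Parallel (E and F): 1 − (1 − 0.917000)(1 − 0.745000) = 0.978835
Series (D and [0.978835]): 0.836000 × 0.978835 = 0.818306
Parallel ([0.804520] and [0.818306]): 1 − (1 − 0.804520)(1 − 0.818306) = 0.9645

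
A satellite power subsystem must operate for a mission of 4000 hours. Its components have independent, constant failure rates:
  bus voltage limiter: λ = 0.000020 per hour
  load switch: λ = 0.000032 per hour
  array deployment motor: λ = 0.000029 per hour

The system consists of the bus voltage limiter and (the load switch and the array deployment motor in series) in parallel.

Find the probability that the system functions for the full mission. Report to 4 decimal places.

0.9834

R(bus voltage limiter) = exp(−0.000020 × 4000) = 0.923116
R(load switch) = exp(−0.000032 × 4000) = 0.879853
R(array deployment motor) = exp(−0.000029 × 4000) = 0.890475
Series (load switch and array deployment motor): 0.879853 × 0.890475 = 0.783487
Parallel (bus voltage limiter and [0.783487]): 1 − (1 − 0.923116)(1 − 0.783487) = 0.9834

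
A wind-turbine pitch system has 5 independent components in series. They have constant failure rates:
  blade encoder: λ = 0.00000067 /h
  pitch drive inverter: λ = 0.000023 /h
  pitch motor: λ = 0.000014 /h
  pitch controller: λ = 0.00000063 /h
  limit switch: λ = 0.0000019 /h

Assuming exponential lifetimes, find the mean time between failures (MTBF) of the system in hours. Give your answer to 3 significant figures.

Series of exponential components: λ_sys = Σ λ_i
λ_sys = 0.00000067 + 0.000023 + 0.000014 + 0.00000063 + 0.0000019 = 4.0200e-05 /h
MTBF = 1 / λ_sys = 24900 h

24900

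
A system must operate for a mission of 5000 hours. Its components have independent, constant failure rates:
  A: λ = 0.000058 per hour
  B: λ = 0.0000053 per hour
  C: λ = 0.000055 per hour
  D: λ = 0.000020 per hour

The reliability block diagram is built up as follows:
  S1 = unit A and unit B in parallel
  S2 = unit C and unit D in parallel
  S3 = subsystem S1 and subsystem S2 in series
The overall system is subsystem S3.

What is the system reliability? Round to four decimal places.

0.9707

R(A) = exp(−0.000058 × 5000) = 0.748264
R(B) = exp(−0.0000053 × 5000) = 0.973848
R(C) = exp(−0.000055 × 5000) = 0.759572
R(D) = exp(−0.000020 × 5000) = 0.904837
Parallel (A and B): 1 − (1 − 0.748264)(1 − 0.973848) = 0.993417
Parallel (C and D): 1 − (1 − 0.759572)(1 − 0.904837) = 0.977120
Series ([0.993417] and [0.977120]): 0.993417 × 0.977120 = 0.9707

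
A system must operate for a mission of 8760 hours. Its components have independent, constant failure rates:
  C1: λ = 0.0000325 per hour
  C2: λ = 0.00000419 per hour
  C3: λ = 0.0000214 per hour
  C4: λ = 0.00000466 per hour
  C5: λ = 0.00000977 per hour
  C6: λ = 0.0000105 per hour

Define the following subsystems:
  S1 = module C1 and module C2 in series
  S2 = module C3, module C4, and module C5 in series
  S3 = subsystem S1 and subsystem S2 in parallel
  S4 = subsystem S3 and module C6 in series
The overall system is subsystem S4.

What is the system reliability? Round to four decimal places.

0.8446

R(C1) = exp(−0.0000325 × 8760) = 0.752240
R(C2) = exp(−0.00000419 × 8760) = 0.963961
R(C3) = exp(−0.0000214 × 8760) = 0.829059
R(C4) = exp(−0.00000466 × 8760) = 0.960000
R(C5) = exp(−0.00000977 × 8760) = 0.917975
R(C6) = exp(−0.0000105 × 8760) = 0.912123
Series (C1 and C2): 0.752240 × 0.963961 = 0.725130
Series (C3, C4, and C5): 0.829059 × 0.960000 × 0.917975 = 0.730613
Parallel ([0.725130] and [0.730613]): 1 − (1 − 0.725130)(1 − 0.730613) = 0.925954
Series ([0.925954] and C6): 0.925954 × 0.912123 = 0.8446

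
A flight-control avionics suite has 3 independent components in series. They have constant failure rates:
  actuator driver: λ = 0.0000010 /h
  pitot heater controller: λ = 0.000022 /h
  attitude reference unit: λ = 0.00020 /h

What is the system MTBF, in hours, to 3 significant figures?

4480

Series of exponential components: λ_sys = Σ λ_i
λ_sys = 0.0000010 + 0.000022 + 0.00020 = 2.2300e-04 /h
MTBF = 1 / λ_sys = 4480 h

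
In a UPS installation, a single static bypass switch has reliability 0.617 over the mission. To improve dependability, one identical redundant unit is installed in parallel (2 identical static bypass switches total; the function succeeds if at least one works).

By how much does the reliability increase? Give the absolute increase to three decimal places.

R_before = 0.617
R_after = 1 − (1 − 0.617)^2 = 0.853
ΔR = 0.853 − 0.617 = 0.236

0.236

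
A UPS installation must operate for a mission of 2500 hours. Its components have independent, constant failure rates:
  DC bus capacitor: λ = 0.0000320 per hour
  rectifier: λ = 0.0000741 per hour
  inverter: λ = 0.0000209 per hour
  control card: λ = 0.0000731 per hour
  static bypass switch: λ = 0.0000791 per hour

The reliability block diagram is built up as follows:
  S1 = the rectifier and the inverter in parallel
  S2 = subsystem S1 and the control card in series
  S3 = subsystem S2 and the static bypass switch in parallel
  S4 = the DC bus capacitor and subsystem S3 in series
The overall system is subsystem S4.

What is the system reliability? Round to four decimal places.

0.8943

R(DC bus capacitor) = exp(−0.0000320 × 2500) = 0.923116
R(rectifier) = exp(−0.0000741 × 2500) = 0.830897
R(inverter) = exp(−0.0000209 × 2500) = 0.949092
R(control card) = exp(−0.0000731 × 2500) = 0.832976
R(static bypass switch) = exp(−0.0000791 × 2500) = 0.820575
Parallel (rectifier and inverter): 1 − (1 − 0.830897)(1 − 0.949092) = 0.991391
Series ([0.991391] and control card): 0.991391 × 0.832976 = 0.825805
Parallel ([0.825805] and static bypass switch): 1 − (1 − 0.825805)(1 − 0.820575) = 0.968745
Series (DC bus capacitor and [0.968745]): 0.923116 × 0.968745 = 0.8943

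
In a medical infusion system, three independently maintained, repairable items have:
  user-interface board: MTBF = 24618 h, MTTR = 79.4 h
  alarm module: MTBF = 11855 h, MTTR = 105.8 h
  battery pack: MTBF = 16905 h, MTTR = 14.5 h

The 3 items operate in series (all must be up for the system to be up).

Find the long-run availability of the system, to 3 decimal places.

A(user-interface board) = MTBF/(MTBF+MTTR) = 24618/(24618+79.4) = 0.996785
A(alarm module) = MTBF/(MTBF+MTTR) = 11855/(11855+105.8) = 0.991154
A(battery pack) = MTBF/(MTBF+MTTR) = 16905/(16905+14.5) = 0.999143
Series availability: 0.996785 × 0.991154 × 0.999143 = 0.987

0.987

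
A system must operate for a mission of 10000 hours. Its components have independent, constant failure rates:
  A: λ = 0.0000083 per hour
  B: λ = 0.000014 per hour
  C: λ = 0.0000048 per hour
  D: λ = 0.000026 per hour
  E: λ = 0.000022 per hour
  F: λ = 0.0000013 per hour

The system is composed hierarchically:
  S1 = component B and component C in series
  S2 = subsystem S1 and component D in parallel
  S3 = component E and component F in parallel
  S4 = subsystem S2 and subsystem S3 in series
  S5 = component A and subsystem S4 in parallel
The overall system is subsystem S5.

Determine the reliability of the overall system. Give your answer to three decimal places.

0.997

R(A) = exp(−0.0000083 × 10000) = 0.92035
R(B) = exp(−0.000014 × 10000) = 0.86936
R(C) = exp(−0.0000048 × 10000) = 0.95313
R(D) = exp(−0.000026 × 10000) = 0.77105
R(E) = exp(−0.000022 × 10000) = 0.80252
R(F) = exp(−0.0000013 × 10000) = 0.98708
Series (B and C): 0.86936 × 0.95313 = 0.82861
Parallel ([0.82861] and D): 1 − (1 − 0.82861)(1 − 0.77105) = 0.96076
Parallel (E and F): 1 − (1 − 0.80252)(1 − 0.98708) = 0.99745
Series ([0.96076] and [0.99745]): 0.96076 × 0.99745 = 0.95831
Parallel (A and [0.95831]): 1 − (1 − 0.92035)(1 − 0.95831) = 0.997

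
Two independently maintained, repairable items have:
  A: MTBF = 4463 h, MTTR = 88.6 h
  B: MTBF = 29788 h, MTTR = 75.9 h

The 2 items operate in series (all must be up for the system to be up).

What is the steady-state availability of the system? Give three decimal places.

A(A) = MTBF/(MTBF+MTTR) = 4463/(4463+88.6) = 0.980534
A(B) = MTBF/(MTBF+MTTR) = 29788/(29788+75.9) = 0.997458
Series availability: 0.980534 × 0.997458 = 0.978

0.978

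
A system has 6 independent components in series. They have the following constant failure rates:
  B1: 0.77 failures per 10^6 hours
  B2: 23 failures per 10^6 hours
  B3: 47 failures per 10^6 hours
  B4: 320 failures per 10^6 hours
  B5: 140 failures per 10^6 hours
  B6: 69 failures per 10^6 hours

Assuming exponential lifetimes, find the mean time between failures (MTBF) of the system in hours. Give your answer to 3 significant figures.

1670

Series of exponential components: λ_sys = Σ λ_i
λ_sys = 0.00000077 + 0.000023 + 0.000047 + 0.00032 + 0.00014 + 0.000069 = 5.9977e-04 /h
MTBF = 1 / λ_sys = 1670 h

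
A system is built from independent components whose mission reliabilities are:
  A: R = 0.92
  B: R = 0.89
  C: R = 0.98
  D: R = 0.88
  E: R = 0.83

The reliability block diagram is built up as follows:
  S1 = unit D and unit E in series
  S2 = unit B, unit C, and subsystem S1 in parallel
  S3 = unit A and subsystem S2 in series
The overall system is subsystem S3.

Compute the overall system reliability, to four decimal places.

Series (D and E): 0.880000 × 0.830000 = 0.730400
Parallel (B, C, and [0.730400]): 1 − (1 − 0.890000)(1 − 0.980000)(1 − 0.730400) = 0.999407
Series (A and [0.999407]): 0.920000 × 0.999407 = 0.9195

0.9195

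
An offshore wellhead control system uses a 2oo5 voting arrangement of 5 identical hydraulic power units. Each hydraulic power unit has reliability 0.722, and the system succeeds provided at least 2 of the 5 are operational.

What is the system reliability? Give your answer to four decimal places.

R = Σ_{i=2}^{5} C(5,i) p^i (1−p)^{5−i} with p = 0.722
C(5,2)·0.722^2·0.278^3 = 0.111998
C(5,3)·0.722^3·0.278^2 = 0.290872
C(5,4)·0.722^4·0.278^1 = 0.377714
C(5,5)·0.722^5·0.278^0 = 0.196194
Sum = 0.9768

0.9768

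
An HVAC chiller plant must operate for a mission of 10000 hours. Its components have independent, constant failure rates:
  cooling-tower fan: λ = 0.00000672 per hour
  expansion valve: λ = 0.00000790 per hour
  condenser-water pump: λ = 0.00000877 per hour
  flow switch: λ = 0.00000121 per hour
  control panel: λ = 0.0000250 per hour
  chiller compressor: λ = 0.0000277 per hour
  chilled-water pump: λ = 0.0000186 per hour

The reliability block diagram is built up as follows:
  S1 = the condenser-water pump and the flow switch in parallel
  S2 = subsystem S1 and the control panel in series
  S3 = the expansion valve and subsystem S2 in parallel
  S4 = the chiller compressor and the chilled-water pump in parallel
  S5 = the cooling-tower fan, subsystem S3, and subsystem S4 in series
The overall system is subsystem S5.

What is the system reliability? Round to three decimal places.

R(cooling-tower fan) = exp(−0.00000672 × 10000) = 0.93501
R(expansion valve) = exp(−0.00000790 × 10000) = 0.92404
R(condenser-water pump) = exp(−0.00000877 × 10000) = 0.91604
R(flow switch) = exp(−0.00000121 × 10000) = 0.98797
R(control panel) = exp(−0.0000250 × 10000) = 0.77880
R(chiller compressor) = exp(−0.0000277 × 10000) = 0.75805
R(chilled-water pump) = exp(−0.0000186 × 10000) = 0.83027
Parallel (condenser-water pump and flow switch): 1 − (1 − 0.91604)(1 − 0.98797) = 0.99899
Series ([0.99899] and control panel): 0.99899 × 0.77880 = 0.77801
Parallel (expansion valve and [0.77801]): 1 − (1 − 0.92404)(1 − 0.77801) = 0.98314
Parallel (chiller compressor and chilled-water pump): 1 − (1 − 0.75805)(1 − 0.83027) = 0.95893
Series (cooling-tower fan, [0.98314], and [0.95893]): 0.93501 × 0.98314 × 0.95893 = 0.881

0.881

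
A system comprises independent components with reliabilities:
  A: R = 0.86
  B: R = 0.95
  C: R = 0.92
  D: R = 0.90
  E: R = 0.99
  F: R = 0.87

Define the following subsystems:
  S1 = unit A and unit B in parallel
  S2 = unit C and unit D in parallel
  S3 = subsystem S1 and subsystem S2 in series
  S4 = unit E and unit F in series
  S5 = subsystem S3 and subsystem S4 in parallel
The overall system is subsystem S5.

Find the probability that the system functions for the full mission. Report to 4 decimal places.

Parallel (A and B): 1 − (1 − 0.860000)(1 − 0.950000) = 0.993000
Parallel (C and D): 1 − (1 − 0.920000)(1 − 0.900000) = 0.992000
Series ([0.993000] and [0.992000]): 0.993000 × 0.992000 = 0.985056
Series (E and F): 0.990000 × 0.870000 = 0.861300
Parallel ([0.985056] and [0.861300]): 1 − (1 − 0.985056)(1 − 0.861300) = 0.9979

0.9979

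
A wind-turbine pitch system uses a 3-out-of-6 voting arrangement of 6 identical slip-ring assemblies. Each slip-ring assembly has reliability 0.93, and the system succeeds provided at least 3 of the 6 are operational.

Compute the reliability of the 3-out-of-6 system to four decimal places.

0.9997

R = Σ_{i=3}^{6} C(6,i) p^i (1−p)^{6−i} with p = 0.93
C(6,3)·0.93^3·0.07^3 = 0.005518
C(6,4)·0.93^4·0.07^2 = 0.054982
C(6,5)·0.93^5·0.07^1 = 0.292189
C(6,6)·0.93^6·0.07^0 = 0.646990
Sum = 0.9997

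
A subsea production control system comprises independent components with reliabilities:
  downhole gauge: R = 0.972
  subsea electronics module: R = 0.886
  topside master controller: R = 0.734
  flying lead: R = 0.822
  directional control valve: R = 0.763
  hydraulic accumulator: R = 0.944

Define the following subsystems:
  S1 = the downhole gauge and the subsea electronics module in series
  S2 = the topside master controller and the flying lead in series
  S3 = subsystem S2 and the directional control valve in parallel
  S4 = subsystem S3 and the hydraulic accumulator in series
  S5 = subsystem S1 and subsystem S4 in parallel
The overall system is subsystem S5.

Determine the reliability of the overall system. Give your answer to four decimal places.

Series (downhole gauge and subsea electronics module): 0.972000 × 0.886000 = 0.861192
Series (topside master controller and flying lead): 0.734000 × 0.822000 = 0.603348
Parallel ([0.603348] and directional control valve): 1 − (1 − 0.603348)(1 − 0.763000) = 0.905993
Series ([0.905993] and hydraulic accumulator): 0.905993 × 0.944000 = 0.855257
Parallel ([0.861192] and [0.855257]): 1 − (1 − 0.861192)(1 − 0.855257) = 0.9799

0.9799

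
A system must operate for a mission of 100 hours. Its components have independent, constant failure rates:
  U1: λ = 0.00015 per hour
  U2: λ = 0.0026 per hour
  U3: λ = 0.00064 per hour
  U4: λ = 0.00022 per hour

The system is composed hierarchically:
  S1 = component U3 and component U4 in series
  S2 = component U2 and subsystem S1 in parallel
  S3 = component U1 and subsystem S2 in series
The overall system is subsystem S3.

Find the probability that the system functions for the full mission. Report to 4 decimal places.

R(U1) = exp(−0.00015 × 100) = 0.985112
R(U2) = exp(−0.0026 × 100) = 0.771052
R(U3) = exp(−0.00064 × 100) = 0.938005
R(U4) = exp(−0.00022 × 100) = 0.978240
Series (U3 and U4): 0.938005 × 0.978240 = 0.917594
Parallel (U2 and [0.917594]): 1 − (1 − 0.771052)(1 − 0.917594) = 0.981133
Series (U1 and [0.981133]): 0.985112 × 0.981133 = 0.9665

0.9665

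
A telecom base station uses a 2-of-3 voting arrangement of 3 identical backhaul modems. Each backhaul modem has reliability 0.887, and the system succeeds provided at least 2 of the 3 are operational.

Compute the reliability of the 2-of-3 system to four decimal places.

R = Σ_{i=2}^{3} C(3,i) p^i (1−p)^{3−i} with p = 0.887
C(3,2)·0.887^2·0.113^1 = 0.266715
C(3,3)·0.887^3·0.113^0 = 0.697864
Sum = 0.9646

0.9646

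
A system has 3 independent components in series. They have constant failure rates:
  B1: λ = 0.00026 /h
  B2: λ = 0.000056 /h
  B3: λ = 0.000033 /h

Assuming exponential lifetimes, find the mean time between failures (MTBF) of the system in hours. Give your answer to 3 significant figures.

Series of exponential components: λ_sys = Σ λ_i
λ_sys = 0.00026 + 0.000056 + 0.000033 = 3.4900e-04 /h
MTBF = 1 / λ_sys = 2870 h

2870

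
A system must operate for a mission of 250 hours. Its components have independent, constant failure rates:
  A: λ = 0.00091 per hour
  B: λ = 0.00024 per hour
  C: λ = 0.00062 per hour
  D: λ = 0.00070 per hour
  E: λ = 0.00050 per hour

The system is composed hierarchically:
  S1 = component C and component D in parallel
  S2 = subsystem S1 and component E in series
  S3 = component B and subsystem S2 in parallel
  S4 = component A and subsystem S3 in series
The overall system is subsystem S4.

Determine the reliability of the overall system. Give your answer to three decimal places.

R(A) = exp(−0.00091 × 250) = 0.79652
R(B) = exp(−0.00024 × 250) = 0.94176
R(C) = exp(−0.00062 × 250) = 0.85642
R(D) = exp(−0.00070 × 250) = 0.83946
R(E) = exp(−0.00050 × 250) = 0.88250
Parallel (C and D): 1 − (1 − 0.85642)(1 − 0.83946) = 0.97695
Series ([0.97695] and E): 0.97695 × 0.88250 = 0.86216
Parallel (B and [0.86216]): 1 − (1 − 0.94176)(1 − 0.86216) = 0.99197
Series (A and [0.99197]): 0.79652 × 0.99197 = 0.790

0.790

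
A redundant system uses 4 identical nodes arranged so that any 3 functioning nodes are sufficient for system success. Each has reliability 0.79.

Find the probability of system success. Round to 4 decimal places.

R = Σ_{i=3}^{4} C(4,i) p^i (1−p)^{4−i} with p = 0.79
C(4,3)·0.79^3·0.21^1 = 0.414153
C(4,4)·0.79^4·0.21^0 = 0.389501
Sum = 0.8037

0.8037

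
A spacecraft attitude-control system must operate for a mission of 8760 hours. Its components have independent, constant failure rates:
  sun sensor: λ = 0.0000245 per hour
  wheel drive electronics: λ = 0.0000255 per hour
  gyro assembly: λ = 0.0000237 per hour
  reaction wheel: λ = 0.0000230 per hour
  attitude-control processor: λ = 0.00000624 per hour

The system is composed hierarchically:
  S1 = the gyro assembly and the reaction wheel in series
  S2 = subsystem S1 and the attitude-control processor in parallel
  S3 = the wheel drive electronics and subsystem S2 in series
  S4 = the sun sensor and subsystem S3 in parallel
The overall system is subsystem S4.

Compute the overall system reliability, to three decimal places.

R(sun sensor) = exp(−0.0000245 × 8760) = 0.80685
R(wheel drive electronics) = exp(−0.0000255 × 8760) = 0.79981
R(gyro assembly) = exp(−0.0000237 × 8760) = 0.81252
R(reaction wheel) = exp(−0.0000230 × 8760) = 0.81752
R(attitude-control processor) = exp(−0.00000624 × 8760) = 0.94680
Series (gyro assembly and reaction wheel): 0.81252 × 0.81752 = 0.66425
Parallel ([0.66425] and attitude-control processor): 1 − (1 − 0.66425)(1 − 0.94680) = 0.98214
Series (wheel drive electronics and [0.98214]): 0.79981 × 0.98214 = 0.78553
Parallel (sun sensor and [0.78553]): 1 − (1 − 0.80685)(1 − 0.78553) = 0.959

0.959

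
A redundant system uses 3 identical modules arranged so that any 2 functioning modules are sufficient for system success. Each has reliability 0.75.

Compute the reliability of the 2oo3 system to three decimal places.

0.844

R = Σ_{i=2}^{3} C(3,i) p^i (1−p)^{3−i} with p = 0.75
C(3,2)·0.75^2·0.25^1 = 0.42188
C(3,3)·0.75^3·0.25^0 = 0.42188
Sum = 0.844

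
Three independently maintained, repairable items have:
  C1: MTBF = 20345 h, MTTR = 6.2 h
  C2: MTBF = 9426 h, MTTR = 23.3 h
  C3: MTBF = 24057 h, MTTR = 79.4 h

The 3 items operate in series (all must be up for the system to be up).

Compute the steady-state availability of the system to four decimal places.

0.9939

A(C1) = MTBF/(MTBF+MTTR) = 20345/(20345+6.2) = 0.999695
A(C2) = MTBF/(MTBF+MTTR) = 9426/(9426+23.3) = 0.997534
A(C3) = MTBF/(MTBF+MTTR) = 24057/(24057+79.4) = 0.996710
Series availability: 0.999695 × 0.997534 × 0.996710 = 0.9939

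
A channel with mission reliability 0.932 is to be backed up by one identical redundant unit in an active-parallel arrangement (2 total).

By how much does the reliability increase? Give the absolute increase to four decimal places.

0.0634

R_before = 0.932
R_after = 1 − (1 − 0.932)^2 = 0.9954
ΔR = 0.9954 − 0.932 = 0.0634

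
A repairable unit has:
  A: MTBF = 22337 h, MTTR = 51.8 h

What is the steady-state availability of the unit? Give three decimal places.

A(A) = MTBF/(MTBF+MTTR) = 22337/(22337+51.8) = 0.998

0.998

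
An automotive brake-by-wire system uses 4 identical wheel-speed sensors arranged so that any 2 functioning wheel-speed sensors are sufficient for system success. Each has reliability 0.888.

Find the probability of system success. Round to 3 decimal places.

0.995

R = Σ_{i=2}^{4} C(4,i) p^i (1−p)^{4−i} with p = 0.888
C(4,2)·0.888^2·0.112^2 = 0.05935
C(4,3)·0.888^3·0.112^1 = 0.31370
C(4,4)·0.888^4·0.112^0 = 0.62180
Sum = 0.995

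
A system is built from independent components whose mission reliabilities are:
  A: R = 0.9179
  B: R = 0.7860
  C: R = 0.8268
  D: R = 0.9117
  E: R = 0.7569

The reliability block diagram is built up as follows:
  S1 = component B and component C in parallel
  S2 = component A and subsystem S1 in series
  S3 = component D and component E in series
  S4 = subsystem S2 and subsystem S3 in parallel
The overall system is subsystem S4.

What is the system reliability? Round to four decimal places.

Parallel (B and C): 1 − (1 − 0.786000)(1 − 0.826800) = 0.962935
Series (A and [0.962935]): 0.917900 × 0.962935 = 0.883878
Series (D and E): 0.911700 × 0.756900 = 0.690066
Parallel ([0.883878] and [0.690066]): 1 − (1 − 0.883878)(1 − 0.690066) = 0.9640

0.9640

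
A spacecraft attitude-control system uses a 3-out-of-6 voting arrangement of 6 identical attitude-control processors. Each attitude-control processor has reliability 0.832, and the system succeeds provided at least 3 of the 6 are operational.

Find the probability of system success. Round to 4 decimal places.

R = Σ_{i=3}^{6} C(6,i) p^i (1−p)^{6−i} with p = 0.832
C(6,3)·0.832^3·0.168^3 = 0.054617
C(6,4)·0.832^4·0.168^2 = 0.202863
C(6,5)·0.832^5·0.168^1 = 0.401862
C(6,6)·0.832^6·0.168^0 = 0.331696
Sum = 0.9910

0.9910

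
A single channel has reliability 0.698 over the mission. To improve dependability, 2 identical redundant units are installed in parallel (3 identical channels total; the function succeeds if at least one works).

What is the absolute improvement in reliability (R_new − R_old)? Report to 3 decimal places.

0.274

R_before = 0.698
R_after = 1 − (1 − 0.698)^3 = 0.972
ΔR = 0.972 − 0.698 = 0.274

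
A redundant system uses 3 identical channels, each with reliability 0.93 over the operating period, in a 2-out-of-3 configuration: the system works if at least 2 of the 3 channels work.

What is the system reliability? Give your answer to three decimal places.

R = Σ_{i=2}^{3} C(3,i) p^i (1−p)^{3−i} with p = 0.93
C(3,2)·0.93^2·0.07^1 = 0.18163
C(3,3)·0.93^3·0.07^0 = 0.80436
Sum = 0.986

0.986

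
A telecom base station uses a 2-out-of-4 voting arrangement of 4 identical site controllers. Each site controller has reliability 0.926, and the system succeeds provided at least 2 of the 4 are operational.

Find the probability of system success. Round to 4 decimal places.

0.9985

R = Σ_{i=2}^{4} C(4,i) p^i (1−p)^{4−i} with p = 0.926
C(4,2)·0.926^2·0.074^2 = 0.028173
C(4,3)·0.926^3·0.074^1 = 0.235031
C(4,4)·0.926^4·0.074^0 = 0.735265
Sum = 0.9985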